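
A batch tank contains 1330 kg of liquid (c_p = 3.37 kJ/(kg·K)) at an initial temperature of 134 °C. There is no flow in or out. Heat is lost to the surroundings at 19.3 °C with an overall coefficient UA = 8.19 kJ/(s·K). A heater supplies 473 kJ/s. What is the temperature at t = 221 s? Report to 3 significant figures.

115 °C

M c_p dT/dt = −UA(T − T_amb) + Q̇.
dT/dt = (T_ss − T)/τ with T_ss = T_amb + Q̇/UA = 19.3 + 473/8.19 = 77.053 °C, τ = M c_p/UA = 1330·3.37/8.19 = 547.26 s.
Integrating: T(t) = T_ss + (T₀ − T_ss) e^(−t/τ).
T(221) = 77.053 + (56.947)·0.66776 = 115.08 °C.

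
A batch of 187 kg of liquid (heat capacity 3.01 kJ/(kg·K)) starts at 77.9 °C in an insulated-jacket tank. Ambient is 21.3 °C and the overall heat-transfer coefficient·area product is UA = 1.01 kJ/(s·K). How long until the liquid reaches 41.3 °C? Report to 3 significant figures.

First-law balance (no shaft work): M c_p dT/dt = −UA(T − T_amb).
τ = M c_p/UA = 557.30 s; T_ss = T_amb = 21.300 °C.
T(t) = T_ss + (T₀ − T_ss)e^(−t/τ); set T = 41.3:
t = −τ ln[(T − T_ss)/(T₀ − T_ss)] = −557.30 · ln(0.35336) = 579.74 s.

580 s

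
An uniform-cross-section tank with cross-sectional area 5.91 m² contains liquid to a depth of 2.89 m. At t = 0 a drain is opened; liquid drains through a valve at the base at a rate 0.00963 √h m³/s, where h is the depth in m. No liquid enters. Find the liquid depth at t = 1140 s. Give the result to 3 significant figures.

With no inflow, A dh/dt = −0.00963 √h.
∫ h^(−1/2) dh = −(0.00963/A) ∫ dt, giving 2√h = 2√h₀ − (0.00963/A) t.
√h = √2.89 − 0.00963·1140/(2·5.91) = 1.7000 − 0.92878 = 0.77122.
h = 0.77122² = 0.59478 m.

0.595 m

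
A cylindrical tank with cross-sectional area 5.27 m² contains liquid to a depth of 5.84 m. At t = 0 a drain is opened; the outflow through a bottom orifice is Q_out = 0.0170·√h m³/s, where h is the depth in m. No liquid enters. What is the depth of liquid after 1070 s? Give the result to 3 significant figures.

0.477 m

Mass balance (ρ constant): A dh/dt = −0.0170 √h.
∫ h^(−1/2) dh = −(0.0170/A) ∫ dt, giving 2√h = 2√h₀ − (0.0170/A) t.
√h = √5.84 − 0.0170·1070/(2·5.27) = 2.4166 − 1.7258 = 0.69080.
h = 0.69080² = 0.47721 m.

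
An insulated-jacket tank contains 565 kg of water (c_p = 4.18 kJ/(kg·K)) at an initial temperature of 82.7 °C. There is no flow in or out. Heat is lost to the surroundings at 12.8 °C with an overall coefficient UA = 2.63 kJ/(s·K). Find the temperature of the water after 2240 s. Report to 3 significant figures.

18.6 °C

Lumped-capacitance energy balance: M c_p dT/dt = UA(T_amb − T).
dT/dt = (T_ss − T)/τ with T_ss = T_amb = 12.800 °C, τ = M c_p/UA = 565·4.18/2.63 = 897.98 s.
This is linear first-order; T(t) = T_ss + (T₀ − T_ss) e^(−t/τ).
T(2240) = 12.800 + (69.900)·0.082540 = 18.570 °C.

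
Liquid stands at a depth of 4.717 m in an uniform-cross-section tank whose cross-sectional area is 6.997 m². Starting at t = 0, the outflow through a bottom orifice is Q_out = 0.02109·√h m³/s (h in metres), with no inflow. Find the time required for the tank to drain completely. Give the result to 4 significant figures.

A dh/dt = −Q_out = −0.02109 √h.
∫ h^(−1/2) dh = −(0.02109/A) ∫ dt, giving 2√h = 2√h₀ − (0.02109/A) t.
Tank is empty when √h = 0: t_empty = 2A√h₀/0.02109.
t_empty = 2·6.997·√4.717/0.02109 = 13.9940·2.17187/0.02109 = 1441.11 s.

1441 s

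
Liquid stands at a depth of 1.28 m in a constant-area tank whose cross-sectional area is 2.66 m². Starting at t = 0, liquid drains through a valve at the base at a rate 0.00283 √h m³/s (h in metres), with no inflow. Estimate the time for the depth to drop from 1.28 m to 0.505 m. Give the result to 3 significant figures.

Accumulation of liquid (constant cross-section A): A dh/dt = −0.00283 √h.
Separate and integrate: 2(√h − √h₀) = −(0.00283/A) t.
t = 2A(√h₀ − √h)/0.00283 = 2·2.66·(√1.28 − √0.505)/0.00283
  = 5.3200 × (1.1314 − 0.71063) / 0.00283 = 790.93 s.

791 s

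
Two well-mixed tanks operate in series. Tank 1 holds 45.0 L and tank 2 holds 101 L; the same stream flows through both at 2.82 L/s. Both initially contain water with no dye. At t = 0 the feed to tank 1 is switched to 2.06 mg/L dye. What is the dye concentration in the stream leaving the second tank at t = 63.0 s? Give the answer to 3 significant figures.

1.45 mg/L

Species balance on tank i: dCᵢ/dt = (Cᵢ₋₁ − Cᵢ)/τᵢ with τᵢ = Vᵢ/Q.
τ₁ = 45.0/2.82 = 15.957 s; τ₂ = 101/2.82 = 35.816 s.
Solving the cascade with C₁(0)=C₂(0)=0 gives C₂(t) = C_in[1 − (τ₁ e^(−t/τ₁) − τ₂ e^(−t/τ₂))/(τ₁ − τ₂)].
At t = 63.0: e^(−t/τ₁) = 0.019293, e^(−t/τ₂) = 0.17222.
C₂ = 2.06·[1 − (15.957·0.019293 − 35.816·0.17222)/(-19.858)] = 2.06·0.70490 = 1.4521 mg/L.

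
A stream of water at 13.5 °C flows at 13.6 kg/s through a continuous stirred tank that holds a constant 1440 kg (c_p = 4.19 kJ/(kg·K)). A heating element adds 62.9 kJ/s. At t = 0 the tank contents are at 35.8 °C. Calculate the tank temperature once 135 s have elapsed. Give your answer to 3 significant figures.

First-law balance (no shaft work): M c_p dT/dt = ṁ c_p (T_in − T) + 62.9.
τ = M/ṁ = 105.88 s; T_ss = T_in + Q̇/(ṁ c_p) = 13.5 + 62.9/(13.6·4.19) = 14.604 °C.
Integrating: T(t) = T_ss + (T₀ − T_ss) e^(−t/τ).
T(135) = 14.604 + (21.196)·e^(−135/105.88) = 14.604 + (21.196)·0.27943 = 20.527 °C.

20.5 °C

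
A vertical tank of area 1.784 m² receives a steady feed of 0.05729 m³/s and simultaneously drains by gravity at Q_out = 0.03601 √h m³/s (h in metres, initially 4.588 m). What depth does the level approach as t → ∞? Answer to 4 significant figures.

A dh/dt = Q_in − 0.03601 √h. Steady state requires inflow = outflow:
Q_in = 0.03601 √h_ss ⇒ √h_ss = 0.05729/0.03601 = 1.59095.
h_ss = 1.59095² = 2.53111 m. (Since h₀ = 4.588 m > h_ss, the level will fall toward this value.)

2.531 m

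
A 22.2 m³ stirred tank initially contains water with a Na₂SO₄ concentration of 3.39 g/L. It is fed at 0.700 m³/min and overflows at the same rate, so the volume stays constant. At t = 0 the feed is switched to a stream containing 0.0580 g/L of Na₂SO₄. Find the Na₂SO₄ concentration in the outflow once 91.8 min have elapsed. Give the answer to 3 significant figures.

0.242 g/L

Transient balance on the dissolved component: V dC/dt = Q(C_in − C).
Time constant τ = V/Q = 22.2/0.700 = 31.714 min.
C approaches C_in exponentially: C(t) = C_in + (C₀ − C_in) e^(−t/τ).
C(91.8) = 0.0580 + (3.39 − 0.0580)·e^(−91.8/31.714) = 0.0580 + (3.3320)·0.055321 = 0.24233 g/L.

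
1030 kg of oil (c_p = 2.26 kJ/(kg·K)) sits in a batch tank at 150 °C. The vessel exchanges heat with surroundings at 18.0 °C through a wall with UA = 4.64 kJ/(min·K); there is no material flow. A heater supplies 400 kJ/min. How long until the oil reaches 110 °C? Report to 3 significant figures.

Lumped-capacitance energy balance: M c_p dT/dt = UA(T_amb − T) + Q̇.
τ = M c_p/UA = 501.68 min; T_ss = T_amb + Q̇/UA = 18.0 + 400/4.64 = 104.21 °C.
T(t) = T_ss + (T₀ − T_ss)e^(−t/τ); set T = 110:
t = −τ ln[(T − T_ss)/(T₀ − T_ss)] = −501.68 · ln(0.12651) = 1037.2 min.

1040 min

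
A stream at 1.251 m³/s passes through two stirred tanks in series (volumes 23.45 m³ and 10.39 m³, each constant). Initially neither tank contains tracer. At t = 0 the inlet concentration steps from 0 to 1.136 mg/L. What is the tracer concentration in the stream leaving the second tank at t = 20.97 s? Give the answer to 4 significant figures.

0.5420 mg/L

Each tank obeys Vᵢ dCᵢ/dt = Q(Cᵢ₋₁ − Cᵢ), so τᵢ = Vᵢ/Q.
τ₁ = 23.45/1.251 = 18.7450 s; τ₂ = 10.39/1.251 = 8.30536 s.
Solving the cascade with C₁(0)=C₂(0)=0 gives C₂(t) = C_in[1 − (τ₁ e^(−t/τ₁) − τ₂ e^(−t/τ₂))/(τ₁ − τ₂)].
At t = 20.97: e^(−t/τ₁) = 0.326705, e^(−t/τ₂) = 0.0800682.
C₂ = 1.136·[1 − (18.7450·0.326705 − 8.30536·0.0800682)/(10.4396)] = 1.136·0.477081 = 0.541964 mg/L.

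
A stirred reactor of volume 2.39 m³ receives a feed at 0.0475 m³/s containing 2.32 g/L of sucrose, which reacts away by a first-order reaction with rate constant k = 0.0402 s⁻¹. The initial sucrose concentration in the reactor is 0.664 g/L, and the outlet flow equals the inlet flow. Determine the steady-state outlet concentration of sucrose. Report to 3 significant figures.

Species balance: V dC/dt = Q C_in − Q C − k V C.
Steady state (dC/dt = 0): C_ss = Q C_in/(Q + kV) = C_in/(1 + kV/Q).
C_ss = 0.0475·2.32/(0.0475 + 0.0402·2.39) = 0.11020/0.14358 = 0.76753 g/L.

0.768 g/L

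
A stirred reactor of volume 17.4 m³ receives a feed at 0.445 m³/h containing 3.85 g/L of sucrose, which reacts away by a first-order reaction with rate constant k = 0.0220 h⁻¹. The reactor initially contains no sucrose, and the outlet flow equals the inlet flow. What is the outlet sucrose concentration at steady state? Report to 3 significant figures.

Accumulation = in − out − consumed: V dC/dt = Q C_in − Q C − k V C.
At steady state: 0 = Q C_in − (Q + kV) C_ss, so C_ss = Q C_in/(Q + kV).
C_ss = 0.445·3.85/(0.445 + 0.0220·17.4) = 1.7133/0.82780 = 2.0696 g/L.

2.07 g/L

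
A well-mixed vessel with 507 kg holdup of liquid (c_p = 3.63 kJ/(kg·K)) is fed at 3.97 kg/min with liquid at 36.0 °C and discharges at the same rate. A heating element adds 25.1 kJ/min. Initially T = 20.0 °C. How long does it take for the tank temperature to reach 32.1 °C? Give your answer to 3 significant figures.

M c_p dT/dt = ṁ c_p (T_in − T) + Q̇.
τ = M/ṁ = 127.71 min; T_ss = T_in + Q̇/(ṁ c_p) = 37.742 °C.
T(t) = T_ss + (T₀ − T_ss) e^(−t/τ). Set T = 32.1:
e^(−t/τ) = (32.1 − 37.742)/(20.0 − 37.742) = 0.31799
t = −127.71 · ln(0.31799) = 146.32 min.

146 min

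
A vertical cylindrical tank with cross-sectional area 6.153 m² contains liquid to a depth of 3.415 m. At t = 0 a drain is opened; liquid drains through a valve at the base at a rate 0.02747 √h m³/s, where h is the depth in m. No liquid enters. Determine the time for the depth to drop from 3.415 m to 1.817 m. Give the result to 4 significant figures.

224.0 s

Mass balance (ρ constant): A dh/dt = −0.02747 √h.
∫ h^(−1/2) dh = −(0.02747/A) ∫ dt, giving 2√h = 2√h₀ − (0.02747/A) t.
t = 2A(√h₀ − √h)/0.02747 = 2·6.153·(√3.415 − √1.817)/0.02747
  = 12.3060 × (1.84797 − 1.34796) / 0.02747 = 223.994 s.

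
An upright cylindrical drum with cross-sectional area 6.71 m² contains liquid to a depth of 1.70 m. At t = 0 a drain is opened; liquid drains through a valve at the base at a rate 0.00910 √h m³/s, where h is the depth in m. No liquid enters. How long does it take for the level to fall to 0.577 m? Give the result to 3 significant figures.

Mass balance (ρ constant): A dh/dt = −0.00910 √h.
∫ h^(−1/2) dh = −(0.00910/A) ∫ dt, giving 2√h = 2√h₀ − (0.00910/A) t.
t = 2A(√h₀ − √h)/0.00910 = 2·6.71·(√1.70 − √0.577)/0.00910
  = 13.420 × (1.3038 − 0.75961) / 0.00910 = 802.60 s.

803 s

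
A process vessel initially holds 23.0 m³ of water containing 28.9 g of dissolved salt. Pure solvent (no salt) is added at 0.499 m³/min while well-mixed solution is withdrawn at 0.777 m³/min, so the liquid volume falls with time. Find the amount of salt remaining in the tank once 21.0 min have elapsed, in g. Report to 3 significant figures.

Total volume: dV/dt = Q_in − Q_out = -0.27800 m³/min, so V(t) = 23.0 − 0.27800 t and V(21.0) = 17.162 m³.
Solute balance: dm/dt = 0 − Q_out C = −Q_out m/V(t).
Separate: dm/m = −Q_out dt/V(t) ⇒ ln(m/m₀) = −(Q_out/(Q_in−Q_out)) ln(V/V₀).
m = m₀ (V₀/V)^(Q_out/(Q_in−Q_out)) = 28.9 × (23.0/17.162)^(-2.7950) = 12.749 g.

12.7 g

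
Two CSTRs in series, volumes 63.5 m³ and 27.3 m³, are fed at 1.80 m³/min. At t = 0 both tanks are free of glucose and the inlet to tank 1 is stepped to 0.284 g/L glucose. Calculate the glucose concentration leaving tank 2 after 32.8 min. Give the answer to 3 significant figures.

0.112 g/L

Species balance on tank i: dCᵢ/dt = (Cᵢ₋₁ − Cᵢ)/τᵢ with τᵢ = Vᵢ/Q.
τ₁ = 63.5/1.80 = 35.278 min; τ₂ = 27.3/1.80 = 15.167 min.
Tank 1: C₁ = C_in(1 − e^(−t/τ₁)). Tank 2 (τ₁ ≠ τ₂): C₂ = C_in[1 − (τ₁ e^(−t/τ₁) − τ₂ e^(−t/τ₂))/(τ₁ − τ₂)].
At t = 32.8: e^(−t/τ₁) = 0.39465, e^(−t/τ₂) = 0.11502.
C₂ = 0.284·[1 − (35.278·0.39465 − 15.167·0.11502)/(20.111)] = 0.284·0.39448 = 0.11203 g/L.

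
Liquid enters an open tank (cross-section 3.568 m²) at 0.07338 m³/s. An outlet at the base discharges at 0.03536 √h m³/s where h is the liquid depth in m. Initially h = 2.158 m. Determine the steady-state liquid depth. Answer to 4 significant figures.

Level balance: A dh/dt = 0.07338 − 0.03536 √h. Setting dh/dt = 0:
Q_in = 0.03536 √h_ss ⇒ √h_ss = 0.07338/0.03536 = 2.07523.
h_ss = 2.07523² = 4.30656 m. (Since h₀ = 2.158 m < h_ss, the level will rise toward this value.)

4.307 m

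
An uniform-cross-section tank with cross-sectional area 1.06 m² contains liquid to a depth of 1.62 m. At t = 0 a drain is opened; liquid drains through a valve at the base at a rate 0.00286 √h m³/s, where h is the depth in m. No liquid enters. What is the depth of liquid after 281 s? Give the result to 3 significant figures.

A dh/dt = −Q_out = −0.00286 √h.
Separate and integrate: 2(√h − √h₀) = −(0.00286/A) t.
√h = √1.62 − 0.00286·281/(2·1.06) = 1.2728 − 0.37908 = 0.89371.
h = 0.89371² = 0.79871 m.

0.799 m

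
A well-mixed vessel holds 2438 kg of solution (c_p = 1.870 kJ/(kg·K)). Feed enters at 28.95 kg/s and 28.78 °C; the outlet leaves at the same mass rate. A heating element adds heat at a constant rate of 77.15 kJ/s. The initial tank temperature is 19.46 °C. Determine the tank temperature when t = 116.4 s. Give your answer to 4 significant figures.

First-law balance (no shaft work): M c_p dT/dt = ṁ c_p (T_in − T) + 77.15.
Rearrange: dT/dt = (T_ss − T)/τ with τ = M/ṁ = 84.2142 s and T_ss = T_in + Q̇/(ṁ c_p) = 30.2051 °C.
This is linear first-order; T(t) = T_ss + (T₀ − T_ss) e^(−t/τ).
T(116.4) = 30.2051 + (-10.7451)·e^(−116.4/84.2142) = 30.2051 + (-10.7451)·0.251028 = 27.5078 °C.

27.51 °C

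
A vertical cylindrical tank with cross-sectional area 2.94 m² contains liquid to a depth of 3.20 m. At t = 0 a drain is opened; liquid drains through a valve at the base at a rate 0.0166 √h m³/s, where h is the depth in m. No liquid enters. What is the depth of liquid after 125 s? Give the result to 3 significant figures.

Accumulation of liquid (constant cross-section A): A dh/dt = −0.0166 √h.
∫ h^(−1/2) dh = −(0.0166/A) ∫ dt, giving 2√h = 2√h₀ − (0.0166/A) t.
√h = √3.20 − 0.0166·125/(2·2.94) = 1.7889 − 0.35289 = 1.4360.
h = 1.4360² = 2.0620 m.

2.06 m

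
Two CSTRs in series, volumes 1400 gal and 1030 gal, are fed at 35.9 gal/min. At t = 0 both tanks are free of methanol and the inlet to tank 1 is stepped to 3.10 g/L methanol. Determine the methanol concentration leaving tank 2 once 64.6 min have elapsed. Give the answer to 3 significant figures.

1.77 g/L

Each tank obeys Vᵢ dCᵢ/dt = Q(Cᵢ₋₁ − Cᵢ), so τᵢ = Vᵢ/Q.
τ₁ = 1400/35.9 = 38.997 min; τ₂ = 1030/35.9 = 28.691 min.
Tank 1: C₁ = C_in(1 − e^(−t/τ₁)). Tank 2 (τ₁ ≠ τ₂): C₂ = C_in[1 − (τ₁ e^(−t/τ₁) − τ₂ e^(−t/τ₂))/(τ₁ − τ₂)].
At t = 64.6: e^(−t/τ₁) = 0.19080, e^(−t/τ₂) = 0.10523.
C₂ = 3.10·[1 − (38.997·0.19080 − 28.691·0.10523)/(10.306)] = 3.10·0.57100 = 1.7701 g/L.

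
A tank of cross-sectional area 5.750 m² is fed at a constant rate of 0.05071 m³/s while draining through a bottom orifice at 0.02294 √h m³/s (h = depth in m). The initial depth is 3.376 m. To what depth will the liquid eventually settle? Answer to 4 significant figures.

A dh/dt = Q_in − 0.02294 √h. Steady state requires inflow = outflow:
Q_in = 0.02294 √h_ss ⇒ √h_ss = 0.05071/0.02294 = 2.21055.
h_ss = 2.21055² = 4.88653 m. (Since h₀ = 3.376 m < h_ss, the level will rise toward this value.)

4.887 m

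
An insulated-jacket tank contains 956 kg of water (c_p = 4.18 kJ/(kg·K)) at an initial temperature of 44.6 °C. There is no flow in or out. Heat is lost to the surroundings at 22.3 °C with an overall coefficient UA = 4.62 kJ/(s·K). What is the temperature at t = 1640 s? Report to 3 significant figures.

Unsteady energy balance on the tank contents: M c_p dT/dt = −UA(T − T_amb).
dT/dt = (T_ss − T)/τ with T_ss = T_amb = 22.300 °C, τ = M c_p/UA = 956·4.18/4.62 = 864.95 s.
Solution: T(t) = T_ss + (T₀ − T_ss) e^(−t/τ).
T(1640) = 22.300 + (22.300)·0.15016 = 25.649 °C.

25.6 °C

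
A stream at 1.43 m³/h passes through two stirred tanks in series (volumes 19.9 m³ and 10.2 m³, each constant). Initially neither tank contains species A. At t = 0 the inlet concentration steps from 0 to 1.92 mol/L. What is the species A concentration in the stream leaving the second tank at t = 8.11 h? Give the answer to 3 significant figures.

Each tank obeys Vᵢ dCᵢ/dt = Q(Cᵢ₋₁ − Cᵢ), so τᵢ = Vᵢ/Q.
τ₁ = 19.9/1.43 = 13.916 h; τ₂ = 10.2/1.43 = 7.1329 h.
Tank 1: C₁ = C_in(1 − e^(−t/τ₁)). Tank 2 (τ₁ ≠ τ₂): C₂ = C_in[1 − (τ₁ e^(−t/τ₁) − τ₂ e^(−t/τ₂))/(τ₁ − τ₂)].
At t = 8.11: e^(−t/τ₁) = 0.55834, e^(−t/τ₂) = 0.32078.
C₂ = 1.92·[1 − (13.916·0.55834 − 7.1329·0.32078)/(6.7832)] = 1.92·0.19185 = 0.36835 mol/L.

0.368 mol/L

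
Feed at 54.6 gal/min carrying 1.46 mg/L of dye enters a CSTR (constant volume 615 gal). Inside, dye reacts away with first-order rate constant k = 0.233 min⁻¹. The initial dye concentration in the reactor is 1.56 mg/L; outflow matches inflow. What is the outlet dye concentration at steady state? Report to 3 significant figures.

Accumulation = in − out − consumed: V dC/dt = Q C_in − Q C − k V C.
Steady state (dC/dt = 0): C_ss = Q C_in/(Q + kV) = C_in/(1 + kV/Q).
C_ss = 54.6·1.46/(54.6 + 0.233·615) = 79.716/197.90 = 0.40282 mg/L.

0.403 mg/L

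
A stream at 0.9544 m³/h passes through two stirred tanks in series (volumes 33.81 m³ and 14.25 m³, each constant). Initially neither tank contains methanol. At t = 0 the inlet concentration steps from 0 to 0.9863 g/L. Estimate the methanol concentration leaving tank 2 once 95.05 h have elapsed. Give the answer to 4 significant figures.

0.8710 g/L

Time constants: τᵢ = Vᵢ/Q for each well-mixed tank.
τ₁ = 33.81/0.9544 = 35.4254 h; τ₂ = 14.25/0.9544 = 14.9308 h.
Tank 1: C₁ = C_in(1 − e^(−t/τ₁)). Tank 2 (τ₁ ≠ τ₂): C₂ = C_in[1 − (τ₁ e^(−t/τ₁) − τ₂ e^(−t/τ₂))/(τ₁ − τ₂)].
At t = 95.05: e^(−t/τ₁) = 0.0683507, e^(−t/τ₂) = 0.00171900.
C₂ = 0.9863·[1 − (35.4254·0.0683507 − 14.9308·0.00171900)/(20.4946)] = 0.9863·0.883106 = 0.871008 g/L.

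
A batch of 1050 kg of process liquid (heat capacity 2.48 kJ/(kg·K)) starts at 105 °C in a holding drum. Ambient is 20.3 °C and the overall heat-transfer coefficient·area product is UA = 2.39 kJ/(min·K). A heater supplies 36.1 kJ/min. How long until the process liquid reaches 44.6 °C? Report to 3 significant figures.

Lumped-capacitance energy balance: M c_p dT/dt = UA(T_amb − T) + Q̇.
τ = M c_p/UA = 1089.5 min; T_ss = T_amb + Q̇/UA = 20.3 + 36.1/2.39 = 35.405 °C.
T(t) = T_ss + (T₀ − T_ss)e^(−t/τ); set T = 44.6:
t = −τ ln[(T − T_ss)/(T₀ − T_ss)] = −1089.5 · ln(0.13213) = 2205.2 min.

2210 min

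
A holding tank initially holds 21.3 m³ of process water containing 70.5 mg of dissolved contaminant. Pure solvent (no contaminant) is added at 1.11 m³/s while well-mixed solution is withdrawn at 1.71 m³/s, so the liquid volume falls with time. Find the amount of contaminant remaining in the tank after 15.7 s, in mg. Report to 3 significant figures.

13.4 mg

Let m(t) be the amount of contaminant. Volume: V(t) = V₀ + (Q_in − Q_out) t = 21.3 − 0.60000 t; V(15.7) = 11.880 m³.
Solute balance: dm/dt = 0 − Q_out C = −Q_out m/V(t).
Separate: dm/m = −Q_out dt/V(t) ⇒ ln(m/m₀) = −(Q_out/(Q_in−Q_out)) ln(V/V₀).
m = m₀ (V₀/V)^(Q_out/(Q_in−Q_out)) = 70.5 × (21.3/11.880)^(-2.8500) = 13.352 mg.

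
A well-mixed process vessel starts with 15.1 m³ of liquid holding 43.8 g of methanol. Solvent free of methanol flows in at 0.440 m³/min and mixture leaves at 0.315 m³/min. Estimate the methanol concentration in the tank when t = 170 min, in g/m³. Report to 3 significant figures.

0.132 g/m³

Total volume: dV/dt = Q_in − Q_out = 0.12500 m³/min, so V(t) = 15.1 + 0.12500 t and V(170) = 36.350 m³.
No methanol enters, so dm/dt = −Q_out · (m/V).
Separate: dm/m = −Q_out dt/V(t) ⇒ ln(m/m₀) = −(Q_out/(Q_in−Q_out)) ln(V/V₀).
m = m₀ (V₀/V)^(Q_out/(Q_in−Q_out)) = 43.8 × (15.1/36.350)^(2.5200) = 4.7866 g.
C = m/V = 4.7866/36.350 = 0.13168 g/m³.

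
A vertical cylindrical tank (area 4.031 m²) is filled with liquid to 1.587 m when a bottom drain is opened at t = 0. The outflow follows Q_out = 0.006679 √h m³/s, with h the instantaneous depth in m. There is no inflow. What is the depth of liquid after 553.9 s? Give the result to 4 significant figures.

Accumulation of liquid (constant cross-section A): A dh/dt = −0.006679 √h.
∫ h^(−1/2) dh = −(0.006679/A) ∫ dt, giving 2√h = 2√h₀ − (0.006679/A) t.
√h = √1.587 − 0.006679·553.9/(2·4.031) = 1.25976 − 0.458881 = 0.800881.
h = 0.800881² = 0.641410 m.

0.6414 m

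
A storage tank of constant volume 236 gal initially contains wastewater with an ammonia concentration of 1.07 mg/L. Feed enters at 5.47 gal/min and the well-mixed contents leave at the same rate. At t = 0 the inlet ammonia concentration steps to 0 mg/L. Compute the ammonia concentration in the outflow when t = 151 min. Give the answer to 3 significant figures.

0.0323 mg/L

Transient balance on the dissolved component: V dC/dt = Q(C_in − C).
Rewrite as dC/dt + C/τ = C_in/τ, τ = V/Q = 43.144 min.
This is linear first-order; C(t) = C_in + (C₀ − C_in) e^(−t/τ).
C(151) = 0 + (1.07 − 0)·e^(−151/43.144) = 0 + (1.0700)·0.030201 = 0.032315 mg/L.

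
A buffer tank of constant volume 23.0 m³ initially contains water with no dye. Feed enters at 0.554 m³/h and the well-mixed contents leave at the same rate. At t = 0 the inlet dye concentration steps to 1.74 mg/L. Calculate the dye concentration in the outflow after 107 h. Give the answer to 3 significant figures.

Unsteady species balance (constant V, well mixed): V dC/dt = Q(C_in − C).
Rewrite as dC/dt + C/τ = C_in/τ, τ = V/Q = 41.516 h.
Integrating: C(t) = C_in + (C₀ − C_in) e^(−t/τ).
C(107) = 1.74 + (0 − 1.74)·e^(−107/41.516) = 1.74 + (-1.7400)·0.075979 = 1.6078 mg/L.

1.61 mg/L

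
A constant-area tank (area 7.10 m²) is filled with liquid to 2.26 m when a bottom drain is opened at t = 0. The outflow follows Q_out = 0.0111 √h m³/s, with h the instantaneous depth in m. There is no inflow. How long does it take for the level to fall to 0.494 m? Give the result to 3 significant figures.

1020 s

A dh/dt = −Q_out = −0.0111 √h.
Separate and integrate: 2(√h − √h₀) = −(0.0111/A) t.
t = 2A(√h₀ − √h)/0.0111 = 2·7.10·(√2.26 − √0.494)/0.0111
  = 14.200 × (1.5033 − 0.70285) / 0.0111 = 1024.0 s.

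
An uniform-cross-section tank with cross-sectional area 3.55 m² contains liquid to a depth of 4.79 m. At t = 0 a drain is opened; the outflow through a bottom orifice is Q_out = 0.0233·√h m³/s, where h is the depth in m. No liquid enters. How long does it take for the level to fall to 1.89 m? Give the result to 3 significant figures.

A dh/dt = −Q_out = −0.0233 √h.
This is separable: 2 d(√h)/dt = −0.0233/A, so √h = √h₀ − (0.0233/(2A)) t.
t = 2A(√h₀ − √h)/0.0233 = 2·3.55·(√4.79 − √1.89)/0.0233
  = 7.1000 × (2.1886 − 1.3748) / 0.0233 = 247.99 s.

248 s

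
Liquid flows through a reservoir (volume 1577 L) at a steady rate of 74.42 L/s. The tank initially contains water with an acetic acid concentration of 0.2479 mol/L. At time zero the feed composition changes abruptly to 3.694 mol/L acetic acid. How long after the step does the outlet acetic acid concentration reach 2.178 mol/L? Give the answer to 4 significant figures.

Species balance on the tank: V dC/dt = Q(C_in − C), so τ = V/Q = 21.1905 s.
C(t) = C_in + (C₀ − C_in) e^(−t/τ). Set C = 2.178 and solve for t:
e^(−t/τ) = (C − C_in)/(C₀ − C_in) = (2.178 − 3.694)/(0.2479 − 3.694) = 0.439918
t = −τ ln(…) = 21.1905 × 0.821168 = 17.4010 s.

17.40 s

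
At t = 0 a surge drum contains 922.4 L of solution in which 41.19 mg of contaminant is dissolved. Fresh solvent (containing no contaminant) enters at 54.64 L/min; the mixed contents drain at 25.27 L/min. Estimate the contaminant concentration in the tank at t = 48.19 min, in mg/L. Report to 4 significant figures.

Total volume: dV/dt = Q_in − Q_out = 29.3700 L/min, so V(t) = 922.4 + 29.3700 t and V(48.19) = 2337.74 L.
Species balance (pure solvent in): dm/dt = −Q_out · m/V(t).
dm/m = −Q_out dt/(V₀ + 29.3700 t); integrating gives ln(m/m₀) = −(Q_out/(Q_in−Q_out)) ln(V/V₀).
m = m₀ (V₀/V)^(Q_out/(Q_in−Q_out)) = 41.19 × (922.4/2337.74)^(0.860402) = 18.5053 mg.
C = m/V = 18.5053/2337.74 = 0.00791588 mg/L.

0.007916 mg/L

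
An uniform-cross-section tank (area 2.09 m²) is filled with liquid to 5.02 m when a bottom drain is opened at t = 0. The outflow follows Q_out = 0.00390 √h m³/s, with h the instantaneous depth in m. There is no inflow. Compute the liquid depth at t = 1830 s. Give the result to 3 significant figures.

0.284 m

With no inflow, A dh/dt = −0.00390 √h.
This is separable: 2 d(√h)/dt = −0.00390/A, so √h = √h₀ − (0.00390/(2A)) t.
√h = √5.02 − 0.00390·1830/(2·2.09) = 2.2405 − 1.7074 = 0.53312.
h = 0.53312² = 0.28422 m.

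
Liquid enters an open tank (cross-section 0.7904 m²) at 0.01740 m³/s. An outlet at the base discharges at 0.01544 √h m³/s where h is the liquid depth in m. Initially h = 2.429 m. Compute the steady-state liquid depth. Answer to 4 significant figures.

1.270 m

A dh/dt = Q_in − 0.01544 √h. Steady state requires inflow = outflow:
Q_in = 0.01544 √h_ss ⇒ √h_ss = 0.01740/0.01544 = 1.12694.
h_ss = 1.12694² = 1.27000 m. (Since h₀ = 2.429 m > h_ss, the level will fall toward this value.)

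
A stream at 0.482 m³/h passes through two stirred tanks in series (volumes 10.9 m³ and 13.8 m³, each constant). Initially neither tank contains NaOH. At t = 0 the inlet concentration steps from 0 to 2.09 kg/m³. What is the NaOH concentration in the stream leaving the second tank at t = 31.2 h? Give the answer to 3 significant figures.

Each tank obeys Vᵢ dCᵢ/dt = Q(Cᵢ₋₁ − Cᵢ), so τᵢ = Vᵢ/Q.
τ₁ = 10.9/0.482 = 22.614 h; τ₂ = 13.8/0.482 = 28.631 h.
Solving the cascade with C₁(0)=C₂(0)=0 gives C₂(t) = C_in[1 − (τ₁ e^(−t/τ₁) − τ₂ e^(−t/τ₂))/(τ₁ − τ₂)].
At t = 31.2: e^(−t/τ₁) = 0.25166, e^(−t/τ₂) = 0.33630.
C₂ = 2.09·[1 − (22.614·0.25166 − 28.631·0.33630)/(-6.0166)] = 2.09·0.34556 = 0.72221 kg/m³.

0.722 kg/m³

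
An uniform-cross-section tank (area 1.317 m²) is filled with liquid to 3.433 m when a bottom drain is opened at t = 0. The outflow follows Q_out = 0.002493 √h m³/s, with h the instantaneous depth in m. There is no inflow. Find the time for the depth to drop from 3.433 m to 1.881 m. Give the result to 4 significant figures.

508.6 s

A dh/dt = −Q_out = −0.002493 √h.
∫ h^(−1/2) dh = −(0.002493/A) ∫ dt, giving 2√h = 2√h₀ − (0.002493/A) t.
t = 2A(√h₀ − √h)/0.002493 = 2·1.317·(√3.433 − √1.881)/0.002493
  = 2.63400 × (1.85284 − 1.37150) / 0.002493 = 508.564 s.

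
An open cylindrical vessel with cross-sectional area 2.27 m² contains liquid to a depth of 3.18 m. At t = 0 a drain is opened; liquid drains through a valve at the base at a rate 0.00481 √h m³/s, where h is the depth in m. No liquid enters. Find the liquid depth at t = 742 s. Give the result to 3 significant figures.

A dh/dt = −Q_out = −0.00481 √h.
∫ h^(−1/2) dh = −(0.00481/A) ∫ dt, giving 2√h = 2√h₀ − (0.00481/A) t.
√h = √3.18 − 0.00481·742/(2·2.27) = 1.7833 − 0.78613 = 0.99713.
h = 0.99713² = 0.99426 m.

0.994 m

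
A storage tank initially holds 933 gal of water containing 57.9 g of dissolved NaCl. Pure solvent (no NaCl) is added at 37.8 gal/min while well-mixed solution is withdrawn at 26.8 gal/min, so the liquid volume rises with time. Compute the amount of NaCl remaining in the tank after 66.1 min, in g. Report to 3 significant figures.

14.2 g

Let m(t) be the amount of NaCl. Volume: V(t) = V₀ + (Q_in − Q_out) t = 933 + 11.000 t; V(66.1) = 1660.1 gal.
Species balance (pure solvent in): dm/dt = −Q_out · m/V(t).
dm/m = −Q_out dt/(V₀ + 11.000 t); integrating gives ln(m/m₀) = −(Q_out/(Q_in−Q_out)) ln(V/V₀).
m = m₀ (V₀/V)^(Q_out/(Q_in−Q_out)) = 57.9 × (933/1660.1)^(2.4364) = 14.222 g.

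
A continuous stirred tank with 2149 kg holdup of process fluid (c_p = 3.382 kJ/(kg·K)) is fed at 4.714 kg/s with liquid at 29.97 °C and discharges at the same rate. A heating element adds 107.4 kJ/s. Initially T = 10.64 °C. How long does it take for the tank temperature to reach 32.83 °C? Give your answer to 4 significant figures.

868.8 s

M c_p dT/dt = ṁ c_p (T_in − T) + Q̇.
τ = M/ṁ = 455.876 s; T_ss = T_in + Q̇/(ṁ c_p) = 36.7066 °C.
T(t) = T_ss + (T₀ − T_ss) e^(−t/τ). Set T = 32.83:
e^(−t/τ) = (32.83 − 36.7066)/(10.64 − 36.7066) = 0.148719
t = −455.876 · ln(0.148719) = 868.761 s.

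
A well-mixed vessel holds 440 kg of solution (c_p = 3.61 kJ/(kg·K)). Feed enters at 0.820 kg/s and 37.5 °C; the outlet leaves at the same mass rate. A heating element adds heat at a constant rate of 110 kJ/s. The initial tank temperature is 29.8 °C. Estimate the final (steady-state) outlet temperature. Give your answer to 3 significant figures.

M c_p dT/dt = ṁ c_p (T_in − T) + Q̇.
At steady state dT/dt = 0 ⇒ T_ss = T_in + Q̇/(ṁ c_p) = 37.5 + 110/(0.820·3.61) = 74.660 °C.

74.7 °C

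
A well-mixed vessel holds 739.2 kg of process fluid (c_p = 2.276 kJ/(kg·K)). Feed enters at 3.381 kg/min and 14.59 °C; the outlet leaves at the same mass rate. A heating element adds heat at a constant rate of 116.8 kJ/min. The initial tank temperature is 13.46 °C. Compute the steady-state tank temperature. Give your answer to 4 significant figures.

29.77 °C

Unsteady energy balance on the tank contents: M c_p dT/dt = ṁ c_p (T_in − T) + 116.8.
At steady state dT/dt = 0 ⇒ T_ss = T_in + Q̇/(ṁ c_p) = 14.59 + 116.8/(3.381·2.276) = 29.7684 °C.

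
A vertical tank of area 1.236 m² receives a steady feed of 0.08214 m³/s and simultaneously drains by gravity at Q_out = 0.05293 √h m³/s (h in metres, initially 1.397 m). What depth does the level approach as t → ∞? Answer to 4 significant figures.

A dh/dt = Q_in − 0.05293 √h. Steady state requires inflow = outflow:
Q_in = 0.05293 √h_ss ⇒ √h_ss = 0.08214/0.05293 = 1.55186.
h_ss = 1.55186² = 2.40827 m. (Since h₀ = 1.397 m < h_ss, the level will rise toward this value.)

2.408 m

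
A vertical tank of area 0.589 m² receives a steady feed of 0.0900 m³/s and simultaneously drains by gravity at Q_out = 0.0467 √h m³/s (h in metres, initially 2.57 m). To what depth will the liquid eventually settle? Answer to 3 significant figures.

3.71 m

Mass balance (ρ constant): A dh/dt = Q_in − 0.0467 √h. At steady state dh/dt = 0:
Q_in = 0.0467 √h_ss ⇒ √h_ss = 0.0900/0.0467 = 1.9272.
h_ss = 1.9272² = 3.7141 m. (Since h₀ = 2.57 m < h_ss, the level will rise toward this value.)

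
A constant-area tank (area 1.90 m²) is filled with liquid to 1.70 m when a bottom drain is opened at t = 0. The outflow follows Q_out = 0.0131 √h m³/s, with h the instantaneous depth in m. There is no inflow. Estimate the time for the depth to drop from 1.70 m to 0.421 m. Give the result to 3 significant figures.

Mass balance (ρ constant): A dh/dt = −0.0131 √h.
Separate and integrate: 2(√h − √h₀) = −(0.0131/A) t.
t = 2A(√h₀ − √h)/0.0131 = 2·1.90·(√1.70 − √0.421)/0.0131
  = 3.8000 × (1.3038 − 0.64885) / 0.0131 = 190.00 s.

190 s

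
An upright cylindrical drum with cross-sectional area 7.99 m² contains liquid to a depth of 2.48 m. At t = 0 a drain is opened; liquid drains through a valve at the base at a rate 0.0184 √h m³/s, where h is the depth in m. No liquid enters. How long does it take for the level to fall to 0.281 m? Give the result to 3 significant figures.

907 s

With no inflow, A dh/dt = −0.0184 √h.
∫ h^(−1/2) dh = −(0.0184/A) ∫ dt, giving 2√h = 2√h₀ − (0.0184/A) t.
t = 2A(√h₀ − √h)/0.0184 = 2·7.99·(√2.48 − √0.281)/0.0184
  = 15.980 × (1.5748 − 0.53009) / 0.0184 = 907.31 s.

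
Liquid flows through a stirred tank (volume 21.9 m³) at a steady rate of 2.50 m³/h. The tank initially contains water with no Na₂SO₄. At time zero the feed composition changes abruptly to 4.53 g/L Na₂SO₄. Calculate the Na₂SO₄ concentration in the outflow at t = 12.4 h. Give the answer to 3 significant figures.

3.43 g/L

Mass balance on the solute (V constant): V dC/dt = Q(C_in − C).
Rewrite as dC/dt + C/τ = C_in/τ, τ = V/Q = 8.7600 h.
C approaches C_in exponentially: C(t) = C_in + (C₀ − C_in) e^(−t/τ).
C(12.4) = 4.53 + (0 − 4.53)·e^(−12.4/8.7600) = 4.53 + (-4.5300)·0.24280 = 3.4301 g/L.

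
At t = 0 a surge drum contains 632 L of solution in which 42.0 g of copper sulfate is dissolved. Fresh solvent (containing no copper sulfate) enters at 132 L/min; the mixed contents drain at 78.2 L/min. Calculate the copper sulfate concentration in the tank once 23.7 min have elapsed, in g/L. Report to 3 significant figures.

0.00442 g/L

Let m(t) be the amount of copper sulfate. Volume: V(t) = V₀ + (Q_in − Q_out) t = 632 + 53.800 t; V(23.7) = 1907.1 L.
Solute balance: dm/dt = 0 − Q_out C = −Q_out m/V(t).
Separate: dm/m = −Q_out dt/V(t) ⇒ ln(m/m₀) = −(Q_out/(Q_in−Q_out)) ln(V/V₀).
m = m₀ (V₀/V)^(Q_out/(Q_in−Q_out)) = 42.0 × (632/1907.1)^(1.4535) = 8.4346 g.
C = m/V = 8.4346/1907.1 = 0.0044229 g/L.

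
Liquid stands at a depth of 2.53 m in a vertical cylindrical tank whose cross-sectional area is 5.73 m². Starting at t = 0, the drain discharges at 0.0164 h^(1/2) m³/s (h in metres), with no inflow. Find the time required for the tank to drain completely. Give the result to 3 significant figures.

With no inflow, A dh/dt = −0.0164 √h.
∫ h^(−1/2) dh = −(0.0164/A) ∫ dt, giving 2√h = 2√h₀ − (0.0164/A) t.
Tank is empty when √h = 0: t_empty = 2A√h₀/0.0164.
t_empty = 2·5.73·√2.53/0.0164 = 11.460·1.5906/0.0164 = 1111.5 s.

1110 s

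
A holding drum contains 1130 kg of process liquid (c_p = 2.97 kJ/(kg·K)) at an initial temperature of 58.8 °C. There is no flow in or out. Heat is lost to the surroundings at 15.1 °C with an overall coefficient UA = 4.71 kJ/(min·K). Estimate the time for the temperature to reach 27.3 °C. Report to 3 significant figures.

909 min

Heat balance on the well-mixed liquid: M c_p dT/dt = −UA(T − T_amb).
τ = M c_p/UA = 712.55 min; T_ss = T_amb = 15.100 °C.
T(t) = T_ss + (T₀ − T_ss)e^(−t/τ); set T = 27.3:
t = −τ ln[(T − T_ss)/(T₀ − T_ss)] = −712.55 · ln(0.27918) = 909.15 min.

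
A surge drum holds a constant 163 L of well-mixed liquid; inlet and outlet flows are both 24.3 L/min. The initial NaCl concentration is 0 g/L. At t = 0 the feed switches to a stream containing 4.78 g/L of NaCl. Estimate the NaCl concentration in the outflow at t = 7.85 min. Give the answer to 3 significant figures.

Mass balance on the solute (V constant): V dC/dt = Q(C_in − C).
So dC/dt = (C_in − C)/τ with τ = V/Q = 163/24.3 = 6.7078 min.
This is linear first-order; C(t) = C_in + (C₀ − C_in) e^(−t/τ).
C(7.85) = 4.78 + (0 − 4.78)·e^(−7.85/6.7078) = 4.78 + (-4.7800)·0.31028 = 3.2969 g/L.

3.30 g/L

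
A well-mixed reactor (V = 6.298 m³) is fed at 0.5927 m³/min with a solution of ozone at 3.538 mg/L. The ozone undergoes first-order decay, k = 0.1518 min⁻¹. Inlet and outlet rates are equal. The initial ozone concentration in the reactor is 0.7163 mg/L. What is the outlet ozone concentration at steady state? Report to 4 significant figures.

1.354 mg/L

Species balance: V dC/dt = Q C_in − Q C − k V C.
Steady state (dC/dt = 0): C_ss = Q C_in/(Q + kV) = C_in/(1 + kV/Q).
C_ss = 0.5927·3.538/(0.5927 + 0.1518·6.298) = 2.09697/1.54874 = 1.35399 mg/L.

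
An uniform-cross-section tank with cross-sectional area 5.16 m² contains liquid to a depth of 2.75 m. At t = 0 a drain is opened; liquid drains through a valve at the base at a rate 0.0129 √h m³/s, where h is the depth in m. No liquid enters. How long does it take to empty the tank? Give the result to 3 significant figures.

1330 s

With no inflow, A dh/dt = −0.0129 √h.
This is separable: 2 d(√h)/dt = −0.0129/A, so √h = √h₀ − (0.0129/(2A)) t.
Set h = 0: 2√h₀ = (0.0129/A) t_empty ⇒ t_empty = 2A√h₀/0.0129.
t_empty = 2·5.16·√2.75/0.0129 = 10.320·1.6583/0.0129 = 1326.6 s.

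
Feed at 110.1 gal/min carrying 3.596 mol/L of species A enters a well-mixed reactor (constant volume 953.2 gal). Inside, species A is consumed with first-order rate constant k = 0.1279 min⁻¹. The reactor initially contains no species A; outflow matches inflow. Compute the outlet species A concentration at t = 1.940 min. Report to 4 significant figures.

V dC/dt = Q(C_in − C) − k V C.
dC/dt = (Q/V) C_in − (Q/V + k) C; effective rate a = Q/V + k = 0.115506 + 0.1279 = 0.243406 min⁻¹.
C_ss = Q C_in/(Q + kV) = 1.70644 mol/L; C(t) = C_ss + (C₀ − C_ss) e^(−a t).
C(1.940) = 1.70644 + (-1.70644)·e^(−0.243406·1.940) = 1.70644 + (-1.70644)·0.623624 = 0.642264 mol/L.

0.6423 mol/L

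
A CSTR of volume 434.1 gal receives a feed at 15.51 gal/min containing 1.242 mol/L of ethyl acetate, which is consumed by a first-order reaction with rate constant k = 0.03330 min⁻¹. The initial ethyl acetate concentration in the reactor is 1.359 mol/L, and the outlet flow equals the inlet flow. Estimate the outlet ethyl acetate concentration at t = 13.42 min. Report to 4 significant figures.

Species balance: V dC/dt = Q C_in − Q C − k V C.
This is linear with rate a = Q/V + k = 0.0690291 min⁻¹.
C_ss = Q C_in/(Q + kV) = 0.642853 mol/L; C(t) = C_ss + (C₀ − C_ss) e^(−a t).
C(13.42) = 0.642853 + (0.716147)·e^(−0.0690291·13.42) = 0.642853 + (0.716147)·0.395988 = 0.926439 mol/L.

0.9264 mol/L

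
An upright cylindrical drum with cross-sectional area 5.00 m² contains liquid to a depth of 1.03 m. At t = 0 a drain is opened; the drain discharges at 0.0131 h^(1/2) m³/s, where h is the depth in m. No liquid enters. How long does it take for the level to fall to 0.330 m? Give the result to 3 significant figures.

Volume balance on the tank: A dh/dt = −0.0131 √h.
Separate and integrate: 2(√h − √h₀) = −(0.0131/A) t.
t = 2A(√h₀ − √h)/0.0131 = 2·5.00·(√1.03 − √0.330)/0.0131
  = 10.000 × (1.0149 − 0.57446) / 0.0131 = 336.21 s.

336 s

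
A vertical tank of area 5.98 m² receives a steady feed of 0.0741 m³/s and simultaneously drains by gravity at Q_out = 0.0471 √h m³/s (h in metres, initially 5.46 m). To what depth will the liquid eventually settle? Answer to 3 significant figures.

Level balance: A dh/dt = 0.0741 − 0.0471 √h. Setting dh/dt = 0:
Q_in = 0.0471 √h_ss ⇒ √h_ss = 0.0741/0.0471 = 1.5732.
h_ss = 1.5732² = 2.4751 m. (Since h₀ = 5.46 m > h_ss, the level will fall toward this value.)

2.48 m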